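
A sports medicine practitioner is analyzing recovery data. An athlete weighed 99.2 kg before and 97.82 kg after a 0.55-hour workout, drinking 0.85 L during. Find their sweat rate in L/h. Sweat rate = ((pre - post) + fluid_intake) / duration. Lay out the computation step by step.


Body mass change = 1.38 kg
Total sweat loss = 1.38 + 0.85 = 2.23 L
Rate = 2.23 / 0.55 = 4.055 L/h

4.055 L/h


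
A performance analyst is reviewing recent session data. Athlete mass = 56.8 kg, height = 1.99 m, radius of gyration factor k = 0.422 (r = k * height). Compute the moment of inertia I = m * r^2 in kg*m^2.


r = k * height = 0.422 * 1.99 = 0.83978 m
r^2 = 0.83978^2 = 0.70523
I = 56.8 * 0.70523 = 40.057 kg*m^2

40.057 kg*m^2


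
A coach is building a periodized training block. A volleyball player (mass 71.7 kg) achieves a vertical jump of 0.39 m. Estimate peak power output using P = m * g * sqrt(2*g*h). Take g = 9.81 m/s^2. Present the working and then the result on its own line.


2 * g * h = 2 * 9.81 * 0.39 = 7.6518
sqrt(7.6518) = 2.766189 m/s
P = 71.7 * 9.81 * 2.766189 = 1945.67 W

1945.67 W


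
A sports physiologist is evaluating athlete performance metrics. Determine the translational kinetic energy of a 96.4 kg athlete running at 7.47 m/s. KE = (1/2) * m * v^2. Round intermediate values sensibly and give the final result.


KE = 0.5 * m * v^2
= 0.5 * 96.4 * 7.47^2
= 0.5 * 96.4 * 55.8009
= 2689.6 J

2689.6 J


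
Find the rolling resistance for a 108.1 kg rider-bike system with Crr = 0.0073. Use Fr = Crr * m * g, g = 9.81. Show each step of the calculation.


m * g = 108.1 * 9.81 = 1060.461 N
Fr = 0.0073 * 1060.461 = 7.741 N

7.741 N


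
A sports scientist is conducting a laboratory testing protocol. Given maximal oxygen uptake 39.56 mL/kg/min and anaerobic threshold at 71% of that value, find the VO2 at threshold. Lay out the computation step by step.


Percentage as decimal = 0.71
VO2 at AT = 39.56 * 0.71 = 28.09 mL/kg/min

28.09 mL/kg/min


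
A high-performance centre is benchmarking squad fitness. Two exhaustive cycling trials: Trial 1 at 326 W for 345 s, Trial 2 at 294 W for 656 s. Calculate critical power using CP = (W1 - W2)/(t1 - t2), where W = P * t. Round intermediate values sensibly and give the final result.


W1 = 326 * 345 = 112470 J
W2 = 294 * 656 = 192864 J
CP = (112470 - 192864) / (345 - 656)
= -80394 / -311
= 258.5 W

258.5 W


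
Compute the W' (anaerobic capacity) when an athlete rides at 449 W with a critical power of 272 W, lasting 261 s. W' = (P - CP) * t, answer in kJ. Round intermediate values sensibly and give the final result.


Above-CP power = 177 W
Duration = 261 s
W' = 177 * 261 = 46197 J
Convert: 46197 / 1000 = 46.197 kJ

46.197 kJ


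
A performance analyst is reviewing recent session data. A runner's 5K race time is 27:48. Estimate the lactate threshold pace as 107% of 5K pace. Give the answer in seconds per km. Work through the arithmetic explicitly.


Total race time = 27*60 + 48 = 1668 seconds
5K pace = 1668 / 5 = 333.6 sec/km
LT pace = 333.6 * 1.07 = 356.95 sec/km

356.95 s/km


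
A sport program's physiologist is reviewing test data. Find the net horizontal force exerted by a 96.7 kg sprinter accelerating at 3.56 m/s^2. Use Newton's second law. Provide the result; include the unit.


Newton's second law: F = m * a
F = 96.7 * 3.56 = 344.25 N

344.25 N


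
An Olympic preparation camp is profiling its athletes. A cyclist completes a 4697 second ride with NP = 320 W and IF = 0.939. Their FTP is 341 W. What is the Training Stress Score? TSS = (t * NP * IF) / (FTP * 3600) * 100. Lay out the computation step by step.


t * NP * IF = 4697 * 320 * 0.939 = 1411354.56
FTP * 3600 = 1227600
TSS = (1411354.56 / 1227600) * 100 = 114.97

114.97 TSS


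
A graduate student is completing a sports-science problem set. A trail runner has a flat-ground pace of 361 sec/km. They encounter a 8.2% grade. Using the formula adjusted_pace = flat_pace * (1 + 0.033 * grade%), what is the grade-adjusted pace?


Grade factor = 1 + 0.033 * 8.2 = 1.2706
Adjusted = 361 * 1.2706 = 458.69 sec/km

458.69 s/km


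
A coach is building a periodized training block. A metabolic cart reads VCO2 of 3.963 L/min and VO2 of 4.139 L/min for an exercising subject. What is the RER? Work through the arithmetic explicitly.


RER = VCO2 / VO2 = 3.963 / 4.139 = 0.9575

0.9575


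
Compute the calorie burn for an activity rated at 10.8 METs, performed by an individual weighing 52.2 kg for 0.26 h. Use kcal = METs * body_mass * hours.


Product of METs and mass = 10.8 * 52.2 = 563.76
Total kcal = 563.76 * 0.26 = 146.58 kcal

146.58 kcal


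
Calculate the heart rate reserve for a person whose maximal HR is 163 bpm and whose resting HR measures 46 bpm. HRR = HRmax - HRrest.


HRmax = 163 bpm
HRrest = 46 bpm
HRR = 163 - 46 = 117 bpm

117 bpm


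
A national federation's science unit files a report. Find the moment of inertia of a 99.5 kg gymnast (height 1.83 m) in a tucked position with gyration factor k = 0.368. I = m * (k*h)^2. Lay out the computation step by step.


Radius of gyration = 0.368 * 1.83 = 0.67344 m
I = 99.5 * 0.67344^2
= 99.5 * 0.453521
= 45.125 kg*m^2

45.125 kg*m^2


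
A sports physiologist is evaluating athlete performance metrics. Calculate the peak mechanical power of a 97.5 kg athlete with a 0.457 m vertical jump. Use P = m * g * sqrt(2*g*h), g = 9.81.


First, sqrt(2gh) = sqrt(2 * 9.81 * 0.457)
= sqrt(8.96634) = 2.994385 m/s
Power = 97.5 * 9.81 * 2.994385 = 2864.05 W

2864.05 W


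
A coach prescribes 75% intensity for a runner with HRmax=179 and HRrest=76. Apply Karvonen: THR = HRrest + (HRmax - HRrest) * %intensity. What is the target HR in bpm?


Heart rate reserve = 179 - 76 = 103
Intensity fraction = 75 / 100 = 0.75
THR = 76 + 103 * 0.75 = 153.25 bpm

153.25 bpm


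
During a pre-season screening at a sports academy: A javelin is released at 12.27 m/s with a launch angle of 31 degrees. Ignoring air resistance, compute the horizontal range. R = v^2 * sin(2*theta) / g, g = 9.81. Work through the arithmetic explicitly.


Launch speed squared = 150.5529
sin(2 * 31 deg) = 0.882948
Range = 150.5529 * 0.882948 / 9.81
= 13.55 m

13.55 m


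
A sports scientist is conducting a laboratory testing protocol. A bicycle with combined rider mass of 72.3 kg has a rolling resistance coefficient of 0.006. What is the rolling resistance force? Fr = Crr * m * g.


Fr = 0.006 * 72.3 * 9.81
= 0.4338 * 9.81
= 4.256 N

4.256 N


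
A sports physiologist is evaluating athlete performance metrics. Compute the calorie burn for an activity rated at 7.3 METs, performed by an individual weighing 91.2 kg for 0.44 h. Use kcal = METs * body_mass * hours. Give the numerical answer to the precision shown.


Product of METs and mass = 7.3 * 91.2 = 665.76
Total kcal = 665.76 * 0.44 = 292.93 kcal

292.93 kcal


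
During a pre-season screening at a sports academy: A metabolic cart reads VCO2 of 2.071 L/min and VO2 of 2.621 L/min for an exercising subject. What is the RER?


RER = VCO2 / VO2 = 2.071 / 2.621 = 0.7902

0.7902


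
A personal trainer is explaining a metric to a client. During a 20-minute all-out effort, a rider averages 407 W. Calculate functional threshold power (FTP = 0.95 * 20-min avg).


FTP = 0.95 * 407
= 386.65 W

386.65 W


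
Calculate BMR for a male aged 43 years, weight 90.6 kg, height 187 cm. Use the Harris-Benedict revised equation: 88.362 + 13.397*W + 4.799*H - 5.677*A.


Substituting values:
W term = 13.397 * 90.6 = 1213.7682
H term = 4.799 * 187 = 897.413
A term = 5.677 * 43 = 244.111
BMR = 1955.43 kcal/day

1955.43 kcal/day


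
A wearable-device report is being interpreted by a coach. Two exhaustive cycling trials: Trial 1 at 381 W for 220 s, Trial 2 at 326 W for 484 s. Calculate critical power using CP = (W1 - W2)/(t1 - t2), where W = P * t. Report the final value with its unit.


W1 = 381 * 220 = 83820 J
W2 = 326 * 484 = 157784 J
CP = (83820 - 157784) / (220 - 484)
= -73964 / -264
= 280.17 W

280.17 W


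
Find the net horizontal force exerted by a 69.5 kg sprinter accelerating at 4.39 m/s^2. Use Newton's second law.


Newton's second law: F = m * a
F = 69.5 * 4.39 = 305.11 N

305.11 N


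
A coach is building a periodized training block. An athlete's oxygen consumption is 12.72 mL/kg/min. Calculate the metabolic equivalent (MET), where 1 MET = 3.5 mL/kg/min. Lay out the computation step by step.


MET = VO2 / 3.5
= 12.72 / 3.5
= 3.63 METs

3.63 METs


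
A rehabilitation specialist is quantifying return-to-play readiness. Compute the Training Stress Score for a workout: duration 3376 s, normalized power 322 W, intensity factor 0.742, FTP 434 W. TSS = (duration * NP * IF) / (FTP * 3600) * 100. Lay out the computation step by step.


Product = 3376 * 322 * 0.742 = 806607.424
Base = 434 * 3600 = 1562400
TSS = 806607.424 / 1562400 * 100 = 51.63

51.63 TSS


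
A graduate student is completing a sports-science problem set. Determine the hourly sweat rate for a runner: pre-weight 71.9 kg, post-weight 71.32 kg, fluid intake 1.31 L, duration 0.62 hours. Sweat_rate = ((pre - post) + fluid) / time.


Mass lost = 71.9 - 71.32 = 0.58 kg
Add fluid consumed: 0.58 + 1.31 = 1.89 L total sweat
Sweat rate = 1.89 / 0.62 = 3.048 L/h

3.048 L/h


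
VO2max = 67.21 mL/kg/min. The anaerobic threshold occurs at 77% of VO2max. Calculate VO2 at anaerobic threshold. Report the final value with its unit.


AT fraction = 77 / 100 = 0.77
AT VO2 = 67.21 * 0.77
= 51.75 mL/kg/min

51.75 mL/kg/min


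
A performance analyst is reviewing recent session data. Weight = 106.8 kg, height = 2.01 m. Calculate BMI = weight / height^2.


height^2 = 2.01^2 = 4.0401
BMI = 106.8 / 4.0401 = 26.43 kg/m^2

26.43 kg/m^2


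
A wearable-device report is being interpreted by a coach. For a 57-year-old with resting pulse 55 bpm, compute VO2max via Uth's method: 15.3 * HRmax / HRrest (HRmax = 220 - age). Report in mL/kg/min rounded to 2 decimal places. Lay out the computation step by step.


Step 1: HRmax = 220 - 57 = 163 bpm
Step 2: Ratio = 163 / 55 = 2.9636
Step 3: VO2max = 15.3 * 2.9636 = 45.34 mL/kg/min

45.34 mL/kg/min


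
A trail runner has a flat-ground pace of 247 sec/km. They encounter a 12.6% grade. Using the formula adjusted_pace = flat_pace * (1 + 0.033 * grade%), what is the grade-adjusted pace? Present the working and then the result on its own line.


Grade factor = 1 + 0.033 * 12.6 = 1.4158
Adjusted = 247 * 1.4158 = 349.7 sec/km

349.7 s/km


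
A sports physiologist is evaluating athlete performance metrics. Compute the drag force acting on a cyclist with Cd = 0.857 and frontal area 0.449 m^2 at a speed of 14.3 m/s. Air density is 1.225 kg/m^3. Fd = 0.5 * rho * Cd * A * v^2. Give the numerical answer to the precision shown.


Step 1: v^2 = 204.49
Step 2: Fd = 0.5 * 1.225 * 0.857 * 0.449 * 204.49
= 48.195 N

48.195 N


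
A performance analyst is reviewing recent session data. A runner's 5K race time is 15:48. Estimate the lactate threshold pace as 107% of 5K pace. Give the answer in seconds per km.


Total race time = 15*60 + 48 = 948 seconds
5K pace = 948 / 5 = 189.6 sec/km
LT pace = 189.6 * 1.07 = 202.87 sec/km

202.87 s/km


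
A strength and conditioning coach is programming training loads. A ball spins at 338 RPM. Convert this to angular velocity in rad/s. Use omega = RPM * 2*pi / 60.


omega = 338 * 2 * pi / 60
= 338 * 6.28318531 / 60
= 2123.717 / 60
= 35.395 rad/s

35.395 rad/s


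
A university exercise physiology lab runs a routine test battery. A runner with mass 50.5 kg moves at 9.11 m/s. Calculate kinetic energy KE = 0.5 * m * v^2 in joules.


v^2 = 9.11^2 = 82.9921
KE = 0.5 * 50.5 * 82.9921
= 2095.55 J

2095.55 J


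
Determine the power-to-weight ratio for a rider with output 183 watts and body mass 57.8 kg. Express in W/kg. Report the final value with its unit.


P/W = 183 / 57.8 = 3.166 W/kg

3.166 W/kg


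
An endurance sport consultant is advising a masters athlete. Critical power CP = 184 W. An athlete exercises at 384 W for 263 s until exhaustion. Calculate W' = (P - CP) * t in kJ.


P - CP = 384 - 184 = 200 W
W' = 200 * 263 = 52600 J
= 52600 / 1000 = 52.6 kJ

52.6 kJ


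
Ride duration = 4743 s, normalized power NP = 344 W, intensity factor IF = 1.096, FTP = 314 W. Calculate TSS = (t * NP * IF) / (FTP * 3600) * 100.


Numerator = 4743 * 344 * 1.096 = 1788224.832
Denominator = 314 * 3600 = 1130400
TSS = 1788224.832 / 1130400 * 100
= 158.19

158.19 TSS


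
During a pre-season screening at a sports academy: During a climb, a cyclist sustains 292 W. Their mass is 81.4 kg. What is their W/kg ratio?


Power-to-weight = 292 W / 81.4 kg
= 3.587 W/kg

3.587 W/kg


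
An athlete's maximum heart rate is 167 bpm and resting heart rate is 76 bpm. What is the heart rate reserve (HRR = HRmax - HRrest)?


HRR = HRmax - HRrest
= 167 - 76
= 91 bpm

91 bpm


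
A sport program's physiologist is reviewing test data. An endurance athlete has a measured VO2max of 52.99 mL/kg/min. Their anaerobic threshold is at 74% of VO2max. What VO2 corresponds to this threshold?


Anaerobic threshold VO2 = VO2max * 74%
= 52.99 * 0.74
= 39.21 mL/kg/min

39.21 mL/kg/min


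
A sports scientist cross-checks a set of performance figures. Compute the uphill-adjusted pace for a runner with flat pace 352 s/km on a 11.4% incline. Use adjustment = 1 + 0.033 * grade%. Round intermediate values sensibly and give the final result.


Adjustment factor = 1 + 0.033 * 11.4 = 1.3762
Grade-adjusted pace = 352 * 1.3762 = 484.42 s/km

484.42 s/km


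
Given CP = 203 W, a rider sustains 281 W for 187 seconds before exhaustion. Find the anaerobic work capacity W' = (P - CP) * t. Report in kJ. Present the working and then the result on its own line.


Excess power = 281 - 203 = 78 W
Work above CP = 78 * 187 = 14586 J
W' = 14.586 kJ

14.586 kJ


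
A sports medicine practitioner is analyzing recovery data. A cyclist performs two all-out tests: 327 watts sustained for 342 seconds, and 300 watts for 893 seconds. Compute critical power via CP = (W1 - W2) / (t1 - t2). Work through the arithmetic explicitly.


W1 = P1 * t1 = 327 * 342 = 111834 J
W2 = P2 * t2 = 300 * 893 = 267900 J
CP = (111834 - 267900) / (342 - 893)
= 283.24 W

283.24 W


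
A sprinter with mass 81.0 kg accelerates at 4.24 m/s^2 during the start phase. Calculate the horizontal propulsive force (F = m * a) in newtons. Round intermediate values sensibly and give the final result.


F = m * a
= 81.0 * 4.24
= 343.44 N

343.44 N


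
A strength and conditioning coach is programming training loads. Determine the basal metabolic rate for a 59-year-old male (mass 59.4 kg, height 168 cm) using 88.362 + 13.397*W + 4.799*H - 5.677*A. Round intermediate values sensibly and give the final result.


BMR = 88.362 + 13.397*59.4 + 4.799*168 - 5.677*59
= 1355.43 kcal/day

1355.43 kcal/day


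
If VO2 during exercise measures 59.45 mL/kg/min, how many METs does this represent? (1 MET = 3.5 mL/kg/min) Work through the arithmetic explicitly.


METs = VO2 / 3.5 = 59.45 / 3.5 = 16.99

16.99 METs


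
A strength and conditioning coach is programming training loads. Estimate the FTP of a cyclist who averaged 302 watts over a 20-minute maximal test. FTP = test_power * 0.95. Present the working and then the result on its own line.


FTP = 302 * 0.95 = 286.9 W

286.9 W


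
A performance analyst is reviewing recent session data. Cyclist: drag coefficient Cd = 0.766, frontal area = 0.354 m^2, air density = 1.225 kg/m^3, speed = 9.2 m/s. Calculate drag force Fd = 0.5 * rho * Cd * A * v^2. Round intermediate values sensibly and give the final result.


v^2 = 9.2^2 = 84.64
Fd = 0.5 * 1.225 * 0.766 * 0.354 * 84.64
= 14.058 N

14.058 N


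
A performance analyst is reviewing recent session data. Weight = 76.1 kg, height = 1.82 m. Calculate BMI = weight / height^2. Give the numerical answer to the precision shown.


height^2 = 1.82^2 = 3.3124
BMI = 76.1 / 3.3124 = 22.97 kg/m^2

22.97 kg/m^2


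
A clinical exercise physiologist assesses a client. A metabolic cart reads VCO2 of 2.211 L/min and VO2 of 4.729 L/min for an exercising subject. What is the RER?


RER = VCO2 / VO2 = 2.211 / 4.729 = 0.4675

0.4675


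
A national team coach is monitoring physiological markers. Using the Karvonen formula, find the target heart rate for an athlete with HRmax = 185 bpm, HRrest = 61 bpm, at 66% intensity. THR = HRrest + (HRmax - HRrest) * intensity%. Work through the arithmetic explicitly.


HRR = 185 - 61 = 124
THR = 61 + 124 * 0.66
= 61 + 81.84
= 142.84 bpm

142.84 bpm


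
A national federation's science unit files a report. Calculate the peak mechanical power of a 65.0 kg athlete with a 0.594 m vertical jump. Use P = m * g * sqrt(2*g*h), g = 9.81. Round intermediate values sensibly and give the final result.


First, sqrt(2gh) = sqrt(2 * 9.81 * 0.594)
= sqrt(11.65428) = 3.413837 m/s
Power = 65.0 * 9.81 * 3.413837 = 2176.83 W

2176.83 W


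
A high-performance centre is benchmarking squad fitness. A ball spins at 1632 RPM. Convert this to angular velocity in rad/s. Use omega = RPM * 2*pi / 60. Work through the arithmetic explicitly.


omega = 1632 * 2 * pi / 60
= 1632 * 6.28318531 / 60
= 10254.158 / 60
= 170.903 rad/s

170.903 rad/s


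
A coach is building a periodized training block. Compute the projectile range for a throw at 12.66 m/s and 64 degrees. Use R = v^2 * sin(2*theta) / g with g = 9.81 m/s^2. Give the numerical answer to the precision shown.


Two times the angle = 128 degrees
sin(128) = 0.788011
R = 160.2756 * 0.788011 / 9.81 = 12.875 m

12.875 m


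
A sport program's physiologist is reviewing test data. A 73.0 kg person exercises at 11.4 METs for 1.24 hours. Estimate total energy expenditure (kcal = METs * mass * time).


Energy = METs * mass(kg) * time(h)
= 11.4 * 73.0 * 1.24
= 1031.93 kcal

1031.93 kcal


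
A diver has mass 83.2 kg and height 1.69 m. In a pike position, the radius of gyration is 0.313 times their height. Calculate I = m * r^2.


r = 0.313 * 1.69 = 0.52897 m
I = m * r^2 = 83.2 * 0.279809 = 23.28 kg*m^2

23.28 kg*m^2


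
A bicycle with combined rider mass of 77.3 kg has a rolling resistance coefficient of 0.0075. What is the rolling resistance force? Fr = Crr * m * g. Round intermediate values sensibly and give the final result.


Fr = 0.0075 * 77.3 * 9.81
= 0.57975 * 9.81
= 5.687 N

5.687 N


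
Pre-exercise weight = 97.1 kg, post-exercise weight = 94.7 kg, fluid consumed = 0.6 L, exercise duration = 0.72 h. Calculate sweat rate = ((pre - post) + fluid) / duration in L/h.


Weight loss = 97.1 - 94.7 = 2.4 kg (approx L)
Total sweat = 2.4 + 0.6 = 3.0 L
Sweat rate = 3.0 / 0.72 = 4.167 L/h

4.167 L/h


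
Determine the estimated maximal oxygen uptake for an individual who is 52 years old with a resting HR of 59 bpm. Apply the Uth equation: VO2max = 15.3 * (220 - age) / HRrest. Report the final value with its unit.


HRmax = 220 - 52 = 168
VO2max = 15.3 * (168 / 59)
= 15.3 * 2.8475
= 43.57 mL/kg/min

43.57 mL/kg/min


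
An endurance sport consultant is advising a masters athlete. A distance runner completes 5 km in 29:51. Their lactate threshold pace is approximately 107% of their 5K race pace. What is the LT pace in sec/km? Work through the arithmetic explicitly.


Convert to seconds: 29 min 51 s = 1791 s
Pace per km = 1791 / 5 = 358.2 s/km
LT pace = 358.2 * 1.07 = 383.27 s/km

383.27 s/km


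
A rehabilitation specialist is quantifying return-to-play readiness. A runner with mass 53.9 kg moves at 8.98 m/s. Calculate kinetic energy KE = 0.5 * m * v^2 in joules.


v^2 = 8.98^2 = 80.6404
KE = 0.5 * 53.9 * 80.6404
= 2173.26 J

2173.26 J


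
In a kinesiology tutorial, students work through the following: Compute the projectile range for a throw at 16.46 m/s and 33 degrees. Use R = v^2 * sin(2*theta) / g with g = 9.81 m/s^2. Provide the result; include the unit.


Two times the angle = 66 degrees
sin(66) = 0.913545
R = 270.9316 * 0.913545 / 9.81 = 25.23 m

25.23 m


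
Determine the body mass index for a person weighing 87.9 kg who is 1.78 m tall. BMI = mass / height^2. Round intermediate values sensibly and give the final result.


BMI = mass / height^2
= 87.9 / 1.78^2
= 87.9 / 3.1684
= 27.74 kg/m^2

27.74 kg/m^2


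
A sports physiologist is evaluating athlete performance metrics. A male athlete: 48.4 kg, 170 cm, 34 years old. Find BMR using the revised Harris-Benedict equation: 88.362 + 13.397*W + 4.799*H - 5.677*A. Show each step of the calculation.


Intercept = 88.362
Weight contribution = 13.397 * 48.4 = 648.4148
Height contribution = 4.799 * 170 = 815.83
Age contribution = 5.677 * 34 = 193.018
BMR = 88.362 + 648.4148 + 815.83 - 193.018
= 1359.59 kcal/day

1359.59 kcal/day


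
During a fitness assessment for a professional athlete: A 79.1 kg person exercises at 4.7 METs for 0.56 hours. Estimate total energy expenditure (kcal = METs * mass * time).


Energy = METs * mass(kg) * time(h)
= 4.7 * 79.1 * 0.56
= 208.19 kcal

208.19 kcal


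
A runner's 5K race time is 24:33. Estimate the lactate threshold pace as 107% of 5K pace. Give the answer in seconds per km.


Total race time = 24*60 + 33 = 1473 seconds
5K pace = 1473 / 5 = 294.6 sec/km
LT pace = 294.6 * 1.07 = 315.22 sec/km

315.22 s/km


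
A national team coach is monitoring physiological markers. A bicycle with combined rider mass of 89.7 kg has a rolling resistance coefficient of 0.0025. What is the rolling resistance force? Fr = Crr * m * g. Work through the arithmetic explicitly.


Fr = 0.0025 * 89.7 * 9.81
= 0.22425 * 9.81
= 2.2 N

2.2 N


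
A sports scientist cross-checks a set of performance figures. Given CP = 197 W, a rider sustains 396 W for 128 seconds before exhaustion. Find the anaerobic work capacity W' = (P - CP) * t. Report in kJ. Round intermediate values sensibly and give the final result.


Excess power = 396 - 197 = 199 W
Work above CP = 199 * 128 = 25472 J
W' = 25.472 kJ

25.472 kJ


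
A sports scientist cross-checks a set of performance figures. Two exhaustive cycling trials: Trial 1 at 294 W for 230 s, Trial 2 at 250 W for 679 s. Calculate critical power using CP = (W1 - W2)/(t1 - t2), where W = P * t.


W1 = 294 * 230 = 67620 J
W2 = 250 * 679 = 169750 J
CP = (67620 - 169750) / (230 - 679)
= -102130 / -449
= 227.46 W

227.46 W


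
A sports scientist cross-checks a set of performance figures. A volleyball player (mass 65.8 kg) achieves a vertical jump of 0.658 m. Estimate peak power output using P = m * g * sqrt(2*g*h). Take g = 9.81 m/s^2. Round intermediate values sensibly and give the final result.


2 * g * h = 2 * 9.81 * 0.658 = 12.90996
sqrt(12.90996) = 3.593043 m/s
P = 65.8 * 9.81 * 3.593043 = 2319.3 W

2319.3 W


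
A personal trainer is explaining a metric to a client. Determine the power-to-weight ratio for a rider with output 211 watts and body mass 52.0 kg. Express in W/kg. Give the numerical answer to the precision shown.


P/W = 211 / 52.0 = 4.058 W/kg

4.058 W/kg


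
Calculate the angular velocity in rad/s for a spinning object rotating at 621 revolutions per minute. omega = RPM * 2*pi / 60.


omega = RPM * 2*pi / 60
= 621 * 6.28318531 / 60
= 65.031 rad/s

65.031 rad/s


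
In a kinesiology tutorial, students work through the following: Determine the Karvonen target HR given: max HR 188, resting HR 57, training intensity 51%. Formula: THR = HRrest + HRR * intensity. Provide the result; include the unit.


HRR = HRmax - HRrest = 188 - 57 = 131
THR = 57 + 131 * 0.51
= 123.81 bpm

123.81 bpm


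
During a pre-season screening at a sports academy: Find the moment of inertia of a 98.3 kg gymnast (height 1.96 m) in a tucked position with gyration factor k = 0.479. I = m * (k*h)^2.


Radius of gyration = 0.479 * 1.96 = 0.93884 m
I = 98.3 * 0.93884^2
= 98.3 * 0.881421
= 86.644 kg*m^2

86.644 kg*m^2


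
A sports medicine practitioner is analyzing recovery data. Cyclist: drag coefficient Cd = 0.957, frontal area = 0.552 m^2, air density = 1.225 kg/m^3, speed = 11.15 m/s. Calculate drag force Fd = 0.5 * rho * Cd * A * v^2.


v^2 = 11.15^2 = 124.3225
Fd = 0.5 * 1.225 * 0.957 * 0.552 * 124.3225
= 40.226 N

40.226 N


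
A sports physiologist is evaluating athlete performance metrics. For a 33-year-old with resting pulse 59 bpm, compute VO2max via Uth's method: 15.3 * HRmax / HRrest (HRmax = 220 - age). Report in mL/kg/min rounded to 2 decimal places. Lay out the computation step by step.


Step 1: HRmax = 220 - 33 = 187 bpm
Step 2: Ratio = 187 / 59 = 3.1695
Step 3: VO2max = 15.3 * 3.1695 = 48.49 mL/kg/min

48.49 mL/kg/min


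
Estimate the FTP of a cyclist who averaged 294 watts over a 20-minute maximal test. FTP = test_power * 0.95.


FTP = 294 * 0.95 = 279.3 W

279.3 W


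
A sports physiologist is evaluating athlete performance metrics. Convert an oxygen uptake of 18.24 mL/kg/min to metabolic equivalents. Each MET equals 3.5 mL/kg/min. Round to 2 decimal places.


One MET = 3.5 mL/kg/min
Number of METs = 18.24 / 3.5
= 5.21 METs

5.21 METs


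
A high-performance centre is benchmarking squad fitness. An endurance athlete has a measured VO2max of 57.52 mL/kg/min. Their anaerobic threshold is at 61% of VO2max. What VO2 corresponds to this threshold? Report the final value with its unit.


Anaerobic threshold VO2 = VO2max * 61%
= 57.52 * 0.61
= 35.09 mL/kg/min

35.09 mL/kg/min


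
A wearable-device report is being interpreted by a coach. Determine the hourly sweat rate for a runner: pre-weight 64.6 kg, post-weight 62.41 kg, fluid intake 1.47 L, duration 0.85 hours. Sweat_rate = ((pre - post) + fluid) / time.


Mass lost = 64.6 - 62.41 = 2.19 kg
Add fluid consumed: 2.19 + 1.47 = 3.66 L total sweat
Sweat rate = 3.66 / 0.85 = 4.306 L/h

4.306 L/h


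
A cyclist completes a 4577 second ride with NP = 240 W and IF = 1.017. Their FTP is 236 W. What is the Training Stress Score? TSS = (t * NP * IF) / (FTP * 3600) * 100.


t * NP * IF = 4577 * 240 * 1.017 = 1117154.16
FTP * 3600 = 849600
TSS = (1117154.16 / 849600) * 100 = 131.49

131.49 TSS


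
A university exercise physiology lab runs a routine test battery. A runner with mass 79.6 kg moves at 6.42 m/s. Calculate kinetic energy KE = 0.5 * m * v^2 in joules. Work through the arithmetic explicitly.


v^2 = 6.42^2 = 41.2164
KE = 0.5 * 79.6 * 41.2164
= 1640.41 J

1640.41 J


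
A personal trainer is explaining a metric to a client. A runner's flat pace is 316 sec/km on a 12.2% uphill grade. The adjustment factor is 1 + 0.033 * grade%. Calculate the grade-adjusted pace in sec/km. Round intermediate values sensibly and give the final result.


Factor = 1 + 0.033 * 12.2 = 1.4026
Adjusted pace = 316 * 1.4026
= 443.22 sec/km

443.22 s/km


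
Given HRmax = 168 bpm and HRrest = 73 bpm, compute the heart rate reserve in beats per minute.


Heart rate reserve = maximum HR minus resting HR
HRR = 168 - 73 = 95 bpm

95 bpm


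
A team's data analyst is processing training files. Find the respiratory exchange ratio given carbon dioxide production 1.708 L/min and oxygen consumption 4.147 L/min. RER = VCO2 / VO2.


VCO2 = 1.708 L/min
VO2 = 4.147 L/min
RER = 1.708 / 4.147 = 0.4119

0.4119


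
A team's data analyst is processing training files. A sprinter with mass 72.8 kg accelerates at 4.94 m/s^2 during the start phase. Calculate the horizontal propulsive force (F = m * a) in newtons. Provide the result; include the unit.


F = m * a
= 72.8 * 4.94
= 359.63 N

359.63 N


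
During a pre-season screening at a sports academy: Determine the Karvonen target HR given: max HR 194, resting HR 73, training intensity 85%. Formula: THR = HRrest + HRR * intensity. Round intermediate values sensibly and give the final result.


HRR = HRmax - HRrest = 194 - 73 = 121
THR = 73 + 121 * 0.85
= 175.85 bpm

175.85 bpm


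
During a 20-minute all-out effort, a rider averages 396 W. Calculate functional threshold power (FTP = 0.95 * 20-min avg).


FTP = 0.95 * 396
= 376.2 W

376.2 W


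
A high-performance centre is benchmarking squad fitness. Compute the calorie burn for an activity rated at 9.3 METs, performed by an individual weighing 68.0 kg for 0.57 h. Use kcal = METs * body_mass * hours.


Product of METs and mass = 9.3 * 68.0 = 632.4
Total kcal = 632.4 * 0.57 = 360.47 kcal

360.47 kcal


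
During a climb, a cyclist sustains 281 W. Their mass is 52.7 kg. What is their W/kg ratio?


Power-to-weight = 281 W / 52.7 kg
= 5.332 W/kg

5.332 W/kg


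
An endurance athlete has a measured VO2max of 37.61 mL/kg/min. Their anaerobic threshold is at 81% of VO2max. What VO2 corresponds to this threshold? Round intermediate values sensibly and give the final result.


Anaerobic threshold VO2 = VO2max * 81%
= 37.61 * 0.81
= 30.46 mL/kg/min

30.46 mL/kg/min


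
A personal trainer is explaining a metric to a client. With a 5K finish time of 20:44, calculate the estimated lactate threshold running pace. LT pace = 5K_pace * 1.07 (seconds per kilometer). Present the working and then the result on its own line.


Race duration = 1244 s for 5 km
Average pace = 1244 / 5 = 248.8 s/km
LT pace = 248.8 * 1.07
= 266.22 s/km

266.22 s/km


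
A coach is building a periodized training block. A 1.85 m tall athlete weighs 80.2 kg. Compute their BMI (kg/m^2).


height^2 = 3.4225 m^2
BMI = 80.2 / 3.4225 = 23.43 kg/m^2

23.43 kg/m^2


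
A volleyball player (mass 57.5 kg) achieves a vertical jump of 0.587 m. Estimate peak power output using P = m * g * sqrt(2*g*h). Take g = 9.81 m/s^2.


2 * g * h = 2 * 9.81 * 0.587 = 11.51694
sqrt(11.51694) = 3.393662 m/s
P = 57.5 * 9.81 * 3.393662 = 1914.28 W

1914.28 W


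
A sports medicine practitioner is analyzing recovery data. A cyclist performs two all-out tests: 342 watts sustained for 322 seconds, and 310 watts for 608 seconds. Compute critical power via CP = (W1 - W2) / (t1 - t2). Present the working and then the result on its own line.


W1 = P1 * t1 = 342 * 322 = 110124 J
W2 = P2 * t2 = 310 * 608 = 188480 J
CP = (110124 - 188480) / (322 - 608)
= 273.97 W

273.97 W


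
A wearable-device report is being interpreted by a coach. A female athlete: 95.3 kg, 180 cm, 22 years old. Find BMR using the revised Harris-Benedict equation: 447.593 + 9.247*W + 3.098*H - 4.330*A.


Intercept = 447.593
Weight contribution = 9.247 * 95.3 = 881.2391
Height contribution = 3.098 * 180 = 557.64
Age contribution = 4.33 * 22 = 95.26
BMR = 447.593 + 881.2391 + 557.64 - 95.26
= 1791.21 kcal/day

1791.21 kcal/day


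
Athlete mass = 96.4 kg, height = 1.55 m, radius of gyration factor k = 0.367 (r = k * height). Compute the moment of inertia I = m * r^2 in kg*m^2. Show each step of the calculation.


r = k * height = 0.367 * 1.55 = 0.56885 m
r^2 = 0.56885^2 = 0.32359
I = 96.4 * 0.32359 = 31.194 kg*m^2

31.194 kg*m^2


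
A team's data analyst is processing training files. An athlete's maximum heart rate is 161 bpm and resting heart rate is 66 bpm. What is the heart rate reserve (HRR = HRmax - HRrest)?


HRR = HRmax - HRrest
= 161 - 66
= 95 bpm

95 bpm


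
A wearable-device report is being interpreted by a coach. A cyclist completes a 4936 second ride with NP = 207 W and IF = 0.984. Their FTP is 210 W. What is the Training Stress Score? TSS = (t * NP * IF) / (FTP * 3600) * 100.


t * NP * IF = 4936 * 207 * 0.984 = 1005403.968
FTP * 3600 = 756000
TSS = (1005403.968 / 756000) * 100 = 132.99

132.99 TSS


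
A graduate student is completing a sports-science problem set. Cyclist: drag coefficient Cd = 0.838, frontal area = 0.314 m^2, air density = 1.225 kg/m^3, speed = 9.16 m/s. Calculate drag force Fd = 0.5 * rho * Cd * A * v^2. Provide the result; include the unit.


v^2 = 9.16^2 = 83.9056
Fd = 0.5 * 1.225 * 0.838 * 0.314 * 83.9056
= 13.523 N

13.523 N


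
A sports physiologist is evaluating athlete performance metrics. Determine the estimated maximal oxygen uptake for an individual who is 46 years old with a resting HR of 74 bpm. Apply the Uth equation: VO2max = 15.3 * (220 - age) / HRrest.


HRmax = 220 - 46 = 174
VO2max = 15.3 * (174 / 74)
= 15.3 * 2.3514
= 35.98 mL/kg/min

35.98 mL/kg/min


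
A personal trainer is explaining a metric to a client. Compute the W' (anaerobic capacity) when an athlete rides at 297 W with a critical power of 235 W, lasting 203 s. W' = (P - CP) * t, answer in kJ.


Above-CP power = 62 W
Duration = 203 s
W' = 62 * 203 = 12586 J
Convert: 12586 / 1000 = 12.586 kJ

12.586 kJ


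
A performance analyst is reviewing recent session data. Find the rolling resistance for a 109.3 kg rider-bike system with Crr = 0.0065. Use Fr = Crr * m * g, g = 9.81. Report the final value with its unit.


m * g = 109.3 * 9.81 = 1072.233 N
Fr = 0.0065 * 1072.233 = 6.97 N

6.97 N


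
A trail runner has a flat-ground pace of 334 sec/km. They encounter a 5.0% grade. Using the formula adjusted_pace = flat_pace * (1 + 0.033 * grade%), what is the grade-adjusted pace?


Grade factor = 1 + 0.033 * 5.0 = 1.165
Adjusted = 334 * 1.165 = 389.11 sec/km

389.11 s/km


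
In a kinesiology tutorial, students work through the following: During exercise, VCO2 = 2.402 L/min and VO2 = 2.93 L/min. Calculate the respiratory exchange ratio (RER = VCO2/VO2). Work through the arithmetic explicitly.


RER = VCO2 / VO2
= 2.402 / 2.93
= 0.8198

0.8198


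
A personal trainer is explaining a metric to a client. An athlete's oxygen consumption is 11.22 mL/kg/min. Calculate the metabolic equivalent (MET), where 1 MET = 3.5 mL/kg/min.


MET = VO2 / 3.5
= 11.22 / 3.5
= 3.21 METs

3.21 METs


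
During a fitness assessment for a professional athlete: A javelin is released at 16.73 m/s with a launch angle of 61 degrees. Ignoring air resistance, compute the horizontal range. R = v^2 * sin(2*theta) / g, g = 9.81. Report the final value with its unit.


Launch speed squared = 279.8929
sin(2 * 61 deg) = 0.848048
Range = 279.8929 * 0.848048 / 9.81
= 24.196 m

24.196 m


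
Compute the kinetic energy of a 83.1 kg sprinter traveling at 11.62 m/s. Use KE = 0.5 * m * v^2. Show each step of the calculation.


Velocity squared = 135.0244
KE = 0.5 * 83.1 * 135.0244 = 5610.26 J

5610.26 J


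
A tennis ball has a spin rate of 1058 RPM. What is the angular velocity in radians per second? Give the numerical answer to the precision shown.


Convert RPM to rad/s: multiply by 2*pi and divide by 60
omega = 1058 * 2 * pi / 60
= 110.794 rad/s

110.794 rad/s


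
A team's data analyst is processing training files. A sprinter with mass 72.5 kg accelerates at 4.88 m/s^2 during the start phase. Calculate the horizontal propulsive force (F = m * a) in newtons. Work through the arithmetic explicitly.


F = m * a
= 72.5 * 4.88
= 353.8 N

353.8 N


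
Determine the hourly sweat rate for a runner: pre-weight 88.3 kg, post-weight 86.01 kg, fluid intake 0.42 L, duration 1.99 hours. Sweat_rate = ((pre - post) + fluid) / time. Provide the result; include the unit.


Mass lost = 88.3 - 86.01 = 2.29 kg
Add fluid consumed: 2.29 + 0.42 = 2.71 L total sweat
Sweat rate = 2.71 / 1.99 = 1.362 L/h

1.362 L/h


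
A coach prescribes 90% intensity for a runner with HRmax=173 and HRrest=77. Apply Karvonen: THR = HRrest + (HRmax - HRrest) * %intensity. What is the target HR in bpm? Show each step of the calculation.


Heart rate reserve = 173 - 77 = 96
Intensity fraction = 90 / 100 = 0.9
THR = 77 + 96 * 0.9 = 163.4 bpm

163.4 bpm


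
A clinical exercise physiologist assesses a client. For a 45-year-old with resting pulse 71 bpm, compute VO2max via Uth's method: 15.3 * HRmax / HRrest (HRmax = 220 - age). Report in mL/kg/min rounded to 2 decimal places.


Step 1: HRmax = 220 - 45 = 175 bpm
Step 2: Ratio = 175 / 71 = 2.4648
Step 3: VO2max = 15.3 * 2.4648 = 37.71 mL/kg/min

37.71 mL/kg/min


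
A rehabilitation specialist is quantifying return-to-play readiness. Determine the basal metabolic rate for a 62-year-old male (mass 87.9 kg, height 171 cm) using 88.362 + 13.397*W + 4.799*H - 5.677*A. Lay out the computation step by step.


BMR = 88.362 + 13.397*87.9 + 4.799*171 - 5.677*62
= 1734.61 kcal/day

1734.61 kcal/day


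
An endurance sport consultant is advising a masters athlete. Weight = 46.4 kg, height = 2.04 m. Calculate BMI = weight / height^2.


height^2 = 2.04^2 = 4.1616
BMI = 46.4 / 4.1616 = 11.15 kg/m^2

11.15 kg/m^2


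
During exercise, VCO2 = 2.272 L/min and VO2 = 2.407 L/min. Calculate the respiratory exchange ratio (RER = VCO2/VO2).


RER = VCO2 / VO2
= 2.272 / 2.407
= 0.9439

0.9439


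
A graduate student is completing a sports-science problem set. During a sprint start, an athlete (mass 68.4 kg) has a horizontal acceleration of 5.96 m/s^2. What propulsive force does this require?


Propulsive force = mass * acceleration
= 68.4 kg * 5.96 m/s^2
= 407.66 N

407.66 N


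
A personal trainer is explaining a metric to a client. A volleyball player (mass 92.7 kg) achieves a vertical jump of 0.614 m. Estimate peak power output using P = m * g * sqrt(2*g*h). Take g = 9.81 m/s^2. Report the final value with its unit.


2 * g * h = 2 * 9.81 * 0.614 = 12.04668
sqrt(12.04668) = 3.470833 m/s
P = 92.7 * 9.81 * 3.470833 = 3156.33 W

3156.33 W


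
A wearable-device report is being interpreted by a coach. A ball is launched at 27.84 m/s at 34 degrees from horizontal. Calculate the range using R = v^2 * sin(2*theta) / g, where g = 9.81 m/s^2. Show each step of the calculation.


sin(2 * 34) = sin(68) = 0.927184
v^2 = 27.84^2 = 775.0656
R = 775.0656 * 0.927184 / 9.81
= 73.255 m

73.255 m


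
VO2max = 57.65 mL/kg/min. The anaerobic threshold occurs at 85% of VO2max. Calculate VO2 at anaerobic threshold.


AT fraction = 85 / 100 = 0.85
AT VO2 = 57.65 * 0.85
= 49.0 mL/kg/min

49.0 mL/kg/min


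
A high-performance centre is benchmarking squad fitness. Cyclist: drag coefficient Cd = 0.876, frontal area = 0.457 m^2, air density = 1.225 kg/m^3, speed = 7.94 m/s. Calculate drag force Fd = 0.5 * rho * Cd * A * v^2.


v^2 = 7.94^2 = 63.0436
Fd = 0.5 * 1.225 * 0.876 * 0.457 * 63.0436
= 15.459 N

15.459 N


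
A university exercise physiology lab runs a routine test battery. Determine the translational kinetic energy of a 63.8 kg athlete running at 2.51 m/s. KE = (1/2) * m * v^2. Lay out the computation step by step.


KE = 0.5 * m * v^2
= 0.5 * 63.8 * 2.51^2
= 0.5 * 63.8 * 6.3001
= 200.97 J

200.97 J


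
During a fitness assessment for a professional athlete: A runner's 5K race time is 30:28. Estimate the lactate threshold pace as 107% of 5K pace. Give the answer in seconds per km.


Total race time = 30*60 + 28 = 1828 seconds
5K pace = 1828 / 5 = 365.6 sec/km
LT pace = 365.6 * 1.07 = 391.19 sec/km

391.19 s/km


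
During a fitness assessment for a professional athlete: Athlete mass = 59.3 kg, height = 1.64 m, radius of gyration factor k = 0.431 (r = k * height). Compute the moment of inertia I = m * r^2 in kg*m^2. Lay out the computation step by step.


r = k * height = 0.431 * 1.64 = 0.70684 m
r^2 = 0.70684^2 = 0.499623
I = 59.3 * 0.499623 = 29.628 kg*m^2

29.628 kg*m^2


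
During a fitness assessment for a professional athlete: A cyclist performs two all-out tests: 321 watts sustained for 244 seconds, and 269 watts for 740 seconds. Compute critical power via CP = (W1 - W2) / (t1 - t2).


W1 = P1 * t1 = 321 * 244 = 78324 J
W2 = P2 * t2 = 269 * 740 = 199060 J
CP = (78324 - 199060) / (244 - 740)
= 243.42 W

243.42 W


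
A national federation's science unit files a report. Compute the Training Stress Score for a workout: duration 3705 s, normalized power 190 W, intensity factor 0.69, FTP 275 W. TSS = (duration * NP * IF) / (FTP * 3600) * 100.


Product = 3705 * 190 * 0.69 = 485725.5
Base = 275 * 3600 = 990000
TSS = 485725.5 / 990000 * 100 = 49.06

49.06 TSS
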